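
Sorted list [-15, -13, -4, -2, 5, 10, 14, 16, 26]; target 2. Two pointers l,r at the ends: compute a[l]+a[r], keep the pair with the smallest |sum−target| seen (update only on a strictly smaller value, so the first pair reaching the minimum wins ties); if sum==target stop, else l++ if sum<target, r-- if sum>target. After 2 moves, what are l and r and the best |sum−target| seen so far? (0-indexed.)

l=1, r=7, best |Δ|=1

l=0 r=8: -15+26=11 d=9 *, r--
l=0 r=7: -15+16=1 d=1 *, l++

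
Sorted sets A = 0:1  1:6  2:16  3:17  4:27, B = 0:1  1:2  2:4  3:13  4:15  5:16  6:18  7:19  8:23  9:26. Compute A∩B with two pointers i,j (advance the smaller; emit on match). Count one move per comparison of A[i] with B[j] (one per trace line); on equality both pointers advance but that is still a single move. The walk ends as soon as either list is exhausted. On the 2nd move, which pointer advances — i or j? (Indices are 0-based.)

[i=0,j=0] 1==1 emit → i++,j++
[i=1,j=1] 6>2 → j++

j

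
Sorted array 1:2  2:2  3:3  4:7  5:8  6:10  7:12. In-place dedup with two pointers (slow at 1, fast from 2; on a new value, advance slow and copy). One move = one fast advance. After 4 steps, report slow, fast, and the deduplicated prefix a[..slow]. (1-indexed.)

slow=4, fast=6, prefix=[2, 3, 7, 8]

slow=1 fast=2: a[fast]=2=a[slow] dup, fast++
slow=1 fast=3: a[fast]=3≠a[slow]=2 write a[2]=3, slow++,fast++
slow=2 fast=4: a[fast]=7≠a[slow]=3 write a[3]=7, slow++,fast++
slow=3 fast=5: a[fast]=8≠a[slow]=7 write a[4]=8, slow++,fast++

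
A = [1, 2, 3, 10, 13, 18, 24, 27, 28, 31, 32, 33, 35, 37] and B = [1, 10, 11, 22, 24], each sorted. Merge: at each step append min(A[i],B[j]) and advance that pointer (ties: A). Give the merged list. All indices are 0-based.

i=0 j=0: A[i]=1<=B[j]=1 take 1, i++
i=1 j=0: A[i]=2>B[j]=1 take 1, j++
i=1 j=1: A[i]=2<=B[j]=10 take 2, i++
i=2 j=1: A[i]=3<=B[j]=10 take 3, i++
i=3 j=1: A[i]=10<=B[j]=10 take 10, i++
i=4 j=1: A[i]=13>B[j]=10 take 10, j++
i=4 j=2: A[i]=13>B[j]=11 take 11, j++
i=4 j=3: A[i]=13<=B[j]=22 take 13, i++
i=5 j=3: A[i]=18<=B[j]=22 take 18, i++
i=6 j=3: A[i]=24>B[j]=22 take 22, j++
i=6 j=4: A[i]=24<=B[j]=24 take 24, i++
i=7 j=4: A[i]=27>B[j]=24 take 24, j++
i=7 j=5: B done, take A[i]=27, i++
i=8 j=5: B done, take A[i]=28, i++
i=9 j=5: B done, take A[i]=31, i++
i=10 j=5: B done, take A[i]=32, i++
i=11 j=5: B done, take A[i]=33, i++
i=12 j=5: B done, take A[i]=35, i++
i=13 j=5: B done, take A[i]=37, i++

[1, 1, 2, 3, 10, 10, 11, 13, 18, 22, 24, 24, 27, 28, 31, 32, 33, 35, 37]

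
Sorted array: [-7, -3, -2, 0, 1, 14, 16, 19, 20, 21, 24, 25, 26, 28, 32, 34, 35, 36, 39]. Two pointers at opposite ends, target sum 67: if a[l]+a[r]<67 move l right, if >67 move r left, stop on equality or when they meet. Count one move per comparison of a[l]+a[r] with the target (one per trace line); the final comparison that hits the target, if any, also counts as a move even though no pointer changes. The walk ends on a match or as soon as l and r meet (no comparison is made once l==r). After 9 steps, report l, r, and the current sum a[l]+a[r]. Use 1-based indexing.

l=10, r=19, sum=60

l=1 r=19: -7+39=32 <67, l++
l=2 r=19: -3+39=36 <67, l++
l=3 r=19: -2+39=37 <67, l++
l=4 r=19: 0+39=39 <67, l++
l=5 r=19: 1+39=40 <67, l++
l=6 r=19: 14+39=53 <67, l++
l=7 r=19: 16+39=55 <67, l++
l=8 r=19: 19+39=58 <67, l++
l=9 r=19: 20+39=59 <67, l++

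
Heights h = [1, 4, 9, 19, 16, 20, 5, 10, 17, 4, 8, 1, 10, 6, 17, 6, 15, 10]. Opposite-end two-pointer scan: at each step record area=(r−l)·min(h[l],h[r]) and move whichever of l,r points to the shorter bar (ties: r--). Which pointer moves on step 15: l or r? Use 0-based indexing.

r

[0,17] min(1,10)*17=17 best=17 * → l++
[1,17] min(4,10)*16=64 best=64 * → l++
[2,17] min(9,10)*15=135 best=135 * → l++
[3,17] min(19,10)*14=140 best=140 * → r--
[3,16] min(19,15)*13=195 best=195 * → r--
[3,15] min(19,6)*12=72 best=195 → r--
[3,14] min(19,17)*11=187 best=195 → r--
[3,13] min(19,6)*10=60 best=195 → r--
[3,12] min(19,10)*9=90 best=195 → r--
[3,11] min(19,1)*8=8 best=195 → r--
[3,10] min(19,8)*7=56 best=195 → r--
[3,9] min(19,4)*6=24 best=195 → r--
[3,8] min(19,17)*5=85 best=195 → r--
[3,7] min(19,10)*4=40 best=195 → r--
[3,6] min(19,5)*3=15 best=195 → r--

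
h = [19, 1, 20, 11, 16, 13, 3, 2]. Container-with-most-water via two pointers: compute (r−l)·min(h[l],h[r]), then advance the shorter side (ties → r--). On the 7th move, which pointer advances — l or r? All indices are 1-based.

l

[1,8] min(19,2)*7=14 best=14 * → r--
[1,7] min(19,3)*6=18 best=18 * → r--
[1,6] min(19,13)*5=65 best=65 * → r--
[1,5] min(19,16)*4=64 best=65 → r--
[1,4] min(19,11)*3=33 best=65 → r--
[1,3] min(19,20)*2=38 best=65 → l++
[2,3] min(1,20)*1=1 best=65 → l++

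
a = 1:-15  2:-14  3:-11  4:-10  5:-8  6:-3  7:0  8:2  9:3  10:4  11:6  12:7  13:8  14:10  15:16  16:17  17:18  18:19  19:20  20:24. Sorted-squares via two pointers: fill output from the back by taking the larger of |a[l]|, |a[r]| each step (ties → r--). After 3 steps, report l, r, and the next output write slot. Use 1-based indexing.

l=1, r=17, next write slot=17

l=1 r=20: |-15|<=|24| out[20]=576, r--
l=1 r=19: |-15|<=|20| out[19]=400, r--
l=1 r=18: |-15|<=|19| out[18]=361, r--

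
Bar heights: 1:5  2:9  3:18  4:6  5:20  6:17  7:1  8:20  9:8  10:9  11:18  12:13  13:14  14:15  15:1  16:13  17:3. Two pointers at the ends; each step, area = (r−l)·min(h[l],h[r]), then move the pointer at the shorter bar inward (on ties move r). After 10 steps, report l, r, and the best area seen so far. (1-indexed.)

[1,17] min(5,3)*16=48 best=48 * → r--
[1,16] min(5,13)*15=75 best=75 * → l++
[2,16] min(9,13)*14=126 best=126 * → l++
[3,16] min(18,13)*13=169 best=169 * → r--
[3,15] min(18,1)*12=12 best=169 → r--
[3,14] min(18,15)*11=165 best=169 → r--
[3,13] min(18,14)*10=140 best=169 → r--
[3,12] min(18,13)*9=117 best=169 → r--
[3,11] min(18,18)*8=144 best=169 → r--
[3,10] min(18,9)*7=63 best=169 → r--

l=3, r=9, best area=169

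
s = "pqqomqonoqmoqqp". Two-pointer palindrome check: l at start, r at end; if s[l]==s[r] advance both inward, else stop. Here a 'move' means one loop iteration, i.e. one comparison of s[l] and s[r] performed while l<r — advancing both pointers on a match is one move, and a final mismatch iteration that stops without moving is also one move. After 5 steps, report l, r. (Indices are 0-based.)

l=0 r=14: 'p'=='p', l++,r--
l=1 r=13: 'q'=='q', l++,r--
l=2 r=12: 'q'=='q', l++,r--
l=3 r=11: 'o'=='o', l++,r--
l=4 r=10: 'm'=='m', l++,r--

l=5, r=9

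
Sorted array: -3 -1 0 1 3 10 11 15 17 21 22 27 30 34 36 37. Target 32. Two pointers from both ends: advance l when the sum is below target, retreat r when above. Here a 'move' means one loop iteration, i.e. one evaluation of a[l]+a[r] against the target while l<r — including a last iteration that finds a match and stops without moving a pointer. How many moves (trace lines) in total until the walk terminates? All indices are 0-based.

11 moves

l=0 r=15: -3+37=34 >32, r--
l=0 r=14: -3+36=33 >32, r--
l=0 r=13: -3+34=31 <32, l++
l=1 r=13: -1+34=33 >32, r--
l=1 r=12: -1+30=29 <32, l++
l=2 r=12: 0+30=30 <32, l++
l=3 r=12: 1+30=31 <32, l++
l=4 r=12: 3+30=33 >32, r--
l=4 r=11: 3+27=30 <32, l++
l=5 r=11: 10+27=37 >32, r--
l=5 r=10: 10+22=32, found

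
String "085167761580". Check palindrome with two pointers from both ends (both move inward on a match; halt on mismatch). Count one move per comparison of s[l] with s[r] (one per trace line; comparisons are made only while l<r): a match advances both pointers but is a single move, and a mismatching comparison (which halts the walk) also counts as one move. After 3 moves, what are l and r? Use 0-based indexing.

l=3, r=8

l=0 r=11: '0'=='0', l++,r--
l=1 r=10: '8'=='8', l++,r--
l=2 r=9: '5'=='5', l++,r--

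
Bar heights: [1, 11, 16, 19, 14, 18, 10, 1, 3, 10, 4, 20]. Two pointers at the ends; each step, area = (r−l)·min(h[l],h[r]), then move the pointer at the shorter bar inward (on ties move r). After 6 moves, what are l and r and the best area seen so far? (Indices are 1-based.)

l=1 r=12: min(1,20)*11=11 best=11 *, l++
l=2 r=12: min(11,20)*10=110 best=110 *, l++
l=3 r=12: min(16,20)*9=144 best=144 *, l++
l=4 r=12: min(19,20)*8=152 best=152 *, l++
l=5 r=12: min(14,20)*7=98 best=152, l++
l=6 r=12: min(18,20)*6=108 best=152, l++

l=7, r=12, best area=152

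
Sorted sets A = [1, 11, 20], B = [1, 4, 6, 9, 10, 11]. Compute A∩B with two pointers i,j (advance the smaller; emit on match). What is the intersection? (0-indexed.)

[i=0,j=0] 1==1 emit → i++,j++
[i=1,j=1] 11>4 → j++
[i=1,j=2] 11>6 → j++
[i=1,j=3] 11>9 → j++
[i=1,j=4] 11>10 → j++
[i=1,j=5] 11==11 emit → i++,j++

intersection = [1, 11]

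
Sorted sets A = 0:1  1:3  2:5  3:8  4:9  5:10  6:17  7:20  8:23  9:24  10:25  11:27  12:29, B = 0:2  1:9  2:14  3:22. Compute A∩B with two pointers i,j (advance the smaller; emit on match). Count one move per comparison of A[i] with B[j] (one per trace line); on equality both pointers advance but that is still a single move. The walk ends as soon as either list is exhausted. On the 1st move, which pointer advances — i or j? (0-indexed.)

i=0 j=0: 1<2, i++

i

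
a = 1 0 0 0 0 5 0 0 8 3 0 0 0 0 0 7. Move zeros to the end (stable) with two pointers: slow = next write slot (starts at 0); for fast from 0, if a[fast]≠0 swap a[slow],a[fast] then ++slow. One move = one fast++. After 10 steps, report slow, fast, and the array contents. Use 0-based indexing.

slow=4, fast=10, a=[1, 5, 8, 3, 0, 0, 0, 0, 0, 0, 0, 0, 0, 0, 0, 7]

(s=0,f=0) a[fast]=1≠0 swap→a[0]=1 → slow++,fast++
(s=1,f=1) a[fast]=0 → fast++
(s=1,f=2) a[fast]=0 → fast++
(s=1,f=3) a[fast]=0 → fast++
(s=1,f=4) a[fast]=0 → fast++
(s=1,f=5) a[fast]=5≠0 swap→a[1]=5 → slow++,fast++
(s=2,f=6) a[fast]=0 → fast++
(s=2,f=7) a[fast]=0 → fast++
(s=2,f=8) a[fast]=8≠0 swap→a[2]=8 → slow++,fast++
(s=3,f=9) a[fast]=3≠0 swap→a[3]=3 → slow++,fast++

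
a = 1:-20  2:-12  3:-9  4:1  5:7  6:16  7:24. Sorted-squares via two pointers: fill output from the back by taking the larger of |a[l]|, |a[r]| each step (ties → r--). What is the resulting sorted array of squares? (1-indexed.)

[1, 49, 81, 144, 256, 400, 576]

l=1 r=7: |-20|<=|24| out[7]=576, r--
l=1 r=6: |-20|>|16| out[6]=400, l++
l=2 r=6: |-12|<=|16| out[5]=256, r--
l=2 r=5: |-12|>|7| out[4]=144, l++
l=3 r=5: |-9|>|7| out[3]=81, l++
l=4 r=5: |1|<=|7| out[2]=49, r--
l=4 r=4: |1|<=|1| out[1]=1, r--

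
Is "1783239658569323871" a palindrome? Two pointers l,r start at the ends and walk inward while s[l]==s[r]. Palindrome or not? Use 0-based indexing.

palindrome

[0,18] '1'=='1' → l++,r--
[1,17] '7'=='7' → l++,r--
[2,16] '8'=='8' → l++,r--
[3,15] '3'=='3' → l++,r--
[4,14] '2'=='2' → l++,r--
[5,13] '3'=='3' → l++,r--
[6,12] '9'=='9' → l++,r--
[7,11] '6'=='6' → l++,r--
[8,10] '5'=='5' → l++,r--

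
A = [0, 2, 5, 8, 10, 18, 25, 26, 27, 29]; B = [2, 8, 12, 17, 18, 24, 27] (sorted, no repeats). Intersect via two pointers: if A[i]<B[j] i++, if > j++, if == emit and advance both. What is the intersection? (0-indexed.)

intersection = [2, 8, 18, 27]

[i=0,j=0] 0<2 → i++
[i=1,j=0] 2==2 emit → i++,j++
[i=2,j=1] 5<8 → i++
[i=3,j=1] 8==8 emit → i++,j++
[i=4,j=2] 10<12 → i++
[i=5,j=2] 18>12 → j++
[i=5,j=3] 18>17 → j++
[i=5,j=4] 18==18 emit → i++,j++
[i=6,j=5] 25>24 → j++
[i=6,j=6] 25<27 → i++
[i=7,j=6] 26<27 → i++
[i=8,j=6] 27==27 emit → i++,j++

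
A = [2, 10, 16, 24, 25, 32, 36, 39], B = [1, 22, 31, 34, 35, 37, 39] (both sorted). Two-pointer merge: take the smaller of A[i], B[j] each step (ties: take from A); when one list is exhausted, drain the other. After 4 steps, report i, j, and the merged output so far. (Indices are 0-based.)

i=3, j=1, merged so far=[1, 2, 10, 16]

[i=0,j=0] A[i]=2>B[j]=1 take 1 → j++
[i=0,j=1] A[i]=2<=B[j]=22 take 2 → i++
[i=1,j=1] A[i]=10<=B[j]=22 take 10 → i++
[i=2,j=1] A[i]=16<=B[j]=22 take 16 → i++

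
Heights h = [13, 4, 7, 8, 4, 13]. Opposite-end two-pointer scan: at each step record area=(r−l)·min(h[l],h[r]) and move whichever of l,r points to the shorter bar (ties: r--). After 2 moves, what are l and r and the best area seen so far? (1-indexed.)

l=1, r=4, best area=65

[1,6] min(13,13)*5=65 best=65 * → r--
[1,5] min(13,4)*4=16 best=65 → r--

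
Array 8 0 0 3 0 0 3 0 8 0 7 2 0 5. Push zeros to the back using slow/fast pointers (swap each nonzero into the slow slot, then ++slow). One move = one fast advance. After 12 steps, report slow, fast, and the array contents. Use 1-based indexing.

slow=7, fast=13, a=[8, 3, 3, 8, 7, 2, 0, 0, 0, 0, 0, 0, 0, 5]

slow=1 fast=1: a[fast]=8≠0 swap→a[1]=8, slow++,fast++
slow=2 fast=2: a[fast]=0, fast++
slow=2 fast=3: a[fast]=0, fast++
slow=2 fast=4: a[fast]=3≠0 swap→a[2]=3, slow++,fast++
slow=3 fast=5: a[fast]=0, fast++
slow=3 fast=6: a[fast]=0, fast++
slow=3 fast=7: a[fast]=3≠0 swap→a[3]=3, slow++,fast++
slow=4 fast=8: a[fast]=0, fast++
slow=4 fast=9: a[fast]=8≠0 swap→a[4]=8, slow++,fast++
slow=5 fast=10: a[fast]=0, fast++
slow=5 fast=11: a[fast]=7≠0 swap→a[5]=7, slow++,fast++
slow=6 fast=12: a[fast]=2≠0 swap→a[6]=2, slow++,fast++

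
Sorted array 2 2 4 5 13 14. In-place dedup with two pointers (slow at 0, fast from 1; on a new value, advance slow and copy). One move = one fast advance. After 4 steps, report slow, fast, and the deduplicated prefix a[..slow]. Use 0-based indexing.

slow=0 fast=1: a[fast]=2=a[slow] dup, fast++
slow=0 fast=2: a[fast]=4≠a[slow]=2 write a[1]=4, slow++,fast++
slow=1 fast=3: a[fast]=5≠a[slow]=4 write a[2]=5, slow++,fast++
slow=2 fast=4: a[fast]=13≠a[slow]=5 write a[3]=13, slow++,fast++

slow=3, fast=5, prefix=[2, 4, 5, 13]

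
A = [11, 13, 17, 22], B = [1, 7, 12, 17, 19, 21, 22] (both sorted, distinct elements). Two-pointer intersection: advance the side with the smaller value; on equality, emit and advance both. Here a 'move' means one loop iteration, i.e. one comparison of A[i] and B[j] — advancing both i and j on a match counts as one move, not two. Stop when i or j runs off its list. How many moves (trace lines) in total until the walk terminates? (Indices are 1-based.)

[i=1,j=1] 11>1 → j++
[i=1,j=2] 11>7 → j++
[i=1,j=3] 11<12 → i++
[i=2,j=3] 13>12 → j++
[i=2,j=4] 13<17 → i++
[i=3,j=4] 17==17 emit → i++,j++
[i=4,j=5] 22>19 → j++
[i=4,j=6] 22>21 → j++
[i=4,j=7] 22==22 emit → i++,j++

9 moves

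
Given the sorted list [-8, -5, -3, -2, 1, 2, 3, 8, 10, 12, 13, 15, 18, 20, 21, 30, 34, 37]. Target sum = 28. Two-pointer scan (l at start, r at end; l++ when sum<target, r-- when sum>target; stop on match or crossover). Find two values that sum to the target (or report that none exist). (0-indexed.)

(-2, 30)

[0,17] -8+37=29 >28 → r--
[0,16] -8+34=26 <28 → l++
[1,16] -5+34=29 >28 → r--
[1,15] -5+30=25 <28 → l++
[2,15] -3+30=27 <28 → l++
[3,15] -2+30=28 → found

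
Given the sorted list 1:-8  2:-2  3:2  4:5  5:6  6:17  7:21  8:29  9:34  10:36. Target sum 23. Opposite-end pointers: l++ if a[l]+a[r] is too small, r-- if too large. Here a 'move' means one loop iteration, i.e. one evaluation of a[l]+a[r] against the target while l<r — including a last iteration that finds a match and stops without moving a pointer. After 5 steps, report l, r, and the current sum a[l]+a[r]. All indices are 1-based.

l=3, r=7, sum=23

[1,10] -8+36=28 >23 → r--
[1,9] -8+34=26 >23 → r--
[1,8] -8+29=21 <23 → l++
[2,8] -2+29=27 >23 → r--
[2,7] -2+21=19 <23 → l++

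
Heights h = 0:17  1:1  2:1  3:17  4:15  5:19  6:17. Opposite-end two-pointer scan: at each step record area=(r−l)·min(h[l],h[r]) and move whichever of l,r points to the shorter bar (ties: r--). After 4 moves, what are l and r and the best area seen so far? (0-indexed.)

[0,6] min(17,17)*6=102 best=102 * → r--
[0,5] min(17,19)*5=85 best=102 → l++
[1,5] min(1,19)*4=4 best=102 → l++
[2,5] min(1,19)*3=3 best=102 → l++

l=3, r=5, best area=102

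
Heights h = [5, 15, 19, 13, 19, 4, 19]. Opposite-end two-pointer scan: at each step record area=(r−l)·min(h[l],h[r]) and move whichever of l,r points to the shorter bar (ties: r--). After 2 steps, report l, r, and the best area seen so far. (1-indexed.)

l=1 r=7: min(5,19)*6=30 best=30 *, l++
l=2 r=7: min(15,19)*5=75 best=75 *, l++

l=3, r=7, best area=75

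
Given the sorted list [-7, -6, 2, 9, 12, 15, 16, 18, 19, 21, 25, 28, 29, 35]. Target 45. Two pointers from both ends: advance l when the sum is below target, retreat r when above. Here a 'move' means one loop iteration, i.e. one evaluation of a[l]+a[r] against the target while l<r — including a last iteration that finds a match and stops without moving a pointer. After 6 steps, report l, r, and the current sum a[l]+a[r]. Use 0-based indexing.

l=5, r=12, sum=44

[0,13] -7+35=28 <45 → l++
[1,13] -6+35=29 <45 → l++
[2,13] 2+35=37 <45 → l++
[3,13] 9+35=44 <45 → l++
[4,13] 12+35=47 >45 → r--
[4,12] 12+29=41 <45 → l++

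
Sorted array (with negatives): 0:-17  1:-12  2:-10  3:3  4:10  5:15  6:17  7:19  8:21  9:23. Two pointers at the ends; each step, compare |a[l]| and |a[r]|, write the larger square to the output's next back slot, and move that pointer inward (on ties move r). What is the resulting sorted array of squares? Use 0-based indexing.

[0,9] |-17|<=|23| out[9]=529 → r--
[0,8] |-17|<=|21| out[8]=441 → r--
[0,7] |-17|<=|19| out[7]=361 → r--
[0,6] |-17|<=|17| out[6]=289 → r--
[0,5] |-17|>|15| out[5]=289 → l++
[1,5] |-12|<=|15| out[4]=225 → r--
[1,4] |-12|>|10| out[3]=144 → l++
[2,4] |-10|<=|10| out[2]=100 → r--
[2,3] |-10|>|3| out[1]=100 → l++
[3,3] |3|<=|3| out[0]=9 → r--

[9, 100, 100, 144, 225, 289, 289, 361, 441, 529]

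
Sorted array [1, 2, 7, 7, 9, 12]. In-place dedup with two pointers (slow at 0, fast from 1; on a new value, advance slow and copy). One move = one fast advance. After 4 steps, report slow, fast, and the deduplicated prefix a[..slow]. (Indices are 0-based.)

slow=3, fast=5, prefix=[1, 2, 7, 9]

slow=0 fast=1: a[fast]=2≠a[slow]=1 write a[1]=2, slow++,fast++
slow=1 fast=2: a[fast]=7≠a[slow]=2 write a[2]=7, slow++,fast++
slow=2 fast=3: a[fast]=7=a[slow] dup, fast++
slow=2 fast=4: a[fast]=9≠a[slow]=7 write a[3]=9, slow++,fast++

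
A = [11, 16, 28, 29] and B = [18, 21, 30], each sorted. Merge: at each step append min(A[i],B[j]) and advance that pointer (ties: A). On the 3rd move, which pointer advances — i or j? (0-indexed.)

i=0 j=0: A[i]=11<=B[j]=18 take 11, i++
i=1 j=0: A[i]=16<=B[j]=18 take 16, i++
i=2 j=0: A[i]=28>B[j]=18 take 18, j++

j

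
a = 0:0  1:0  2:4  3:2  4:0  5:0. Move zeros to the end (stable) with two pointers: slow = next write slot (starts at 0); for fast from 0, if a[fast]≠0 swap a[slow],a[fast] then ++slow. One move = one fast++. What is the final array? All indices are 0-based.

[4, 2, 0, 0, 0, 0]

slow=0 fast=0: a[fast]=0, fast++
slow=0 fast=1: a[fast]=0, fast++
slow=0 fast=2: a[fast]=4≠0 swap→a[0]=4, slow++,fast++
slow=1 fast=3: a[fast]=2≠0 swap→a[1]=2, slow++,fast++
slow=2 fast=4: a[fast]=0, fast++
slow=2 fast=5: a[fast]=0, fast++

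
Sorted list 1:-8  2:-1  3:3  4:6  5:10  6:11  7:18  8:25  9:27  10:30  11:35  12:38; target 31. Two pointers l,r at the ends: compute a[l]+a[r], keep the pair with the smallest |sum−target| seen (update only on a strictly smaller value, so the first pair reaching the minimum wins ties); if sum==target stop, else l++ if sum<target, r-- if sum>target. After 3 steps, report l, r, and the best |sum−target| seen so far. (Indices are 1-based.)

l=1 r=12: -8+38=30 d=1 *, l++
l=2 r=12: -1+38=37 d=6, r--
l=2 r=11: -1+35=34 d=3, r--

l=2, r=10, best |Δ|=1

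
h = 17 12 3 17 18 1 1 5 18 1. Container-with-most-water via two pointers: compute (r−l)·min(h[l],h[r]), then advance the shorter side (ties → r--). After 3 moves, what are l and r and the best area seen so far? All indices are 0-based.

l=2, r=8, best area=136

l=0 r=9: min(17,1)*9=9 best=9 *, r--
l=0 r=8: min(17,18)*8=136 best=136 *, l++
l=1 r=8: min(12,18)*7=84 best=136, l++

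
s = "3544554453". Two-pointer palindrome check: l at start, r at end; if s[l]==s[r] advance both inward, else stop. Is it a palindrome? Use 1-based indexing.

palindrome

[1,10] '3'=='3' → l++,r--
[2,9] '5'=='5' → l++,r--
[3,8] '4'=='4' → l++,r--
[4,7] '4'=='4' → l++,r--
[5,6] '5'=='5' → l++,r--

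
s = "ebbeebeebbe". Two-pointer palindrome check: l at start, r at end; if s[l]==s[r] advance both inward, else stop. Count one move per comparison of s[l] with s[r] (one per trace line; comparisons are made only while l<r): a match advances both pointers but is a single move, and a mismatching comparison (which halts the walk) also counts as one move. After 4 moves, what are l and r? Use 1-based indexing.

l=5, r=7

l=1 r=11: 'e'=='e', l++,r--
l=2 r=10: 'b'=='b', l++,r--
l=3 r=9: 'b'=='b', l++,r--
l=4 r=8: 'e'=='e', l++,r--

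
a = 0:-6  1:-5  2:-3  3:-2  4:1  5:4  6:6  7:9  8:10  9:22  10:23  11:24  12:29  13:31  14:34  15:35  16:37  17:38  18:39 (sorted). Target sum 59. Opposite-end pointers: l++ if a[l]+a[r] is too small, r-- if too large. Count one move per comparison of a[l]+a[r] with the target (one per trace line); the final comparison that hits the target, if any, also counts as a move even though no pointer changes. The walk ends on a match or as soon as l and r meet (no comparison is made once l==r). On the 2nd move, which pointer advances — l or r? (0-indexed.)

l

[0,18] -6+39=33 <59 → l++
[1,18] -5+39=34 <59 → l++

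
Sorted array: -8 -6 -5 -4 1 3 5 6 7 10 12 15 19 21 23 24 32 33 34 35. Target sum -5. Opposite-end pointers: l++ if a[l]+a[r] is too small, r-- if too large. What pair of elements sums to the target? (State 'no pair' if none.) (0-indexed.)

l=0 r=19: -8+35=27 >-5, r--
l=0 r=18: -8+34=26 >-5, r--
l=0 r=17: -8+33=25 >-5, r--
l=0 r=16: -8+32=24 >-5, r--
l=0 r=15: -8+24=16 >-5, r--
l=0 r=14: -8+23=15 >-5, r--
l=0 r=13: -8+21=13 >-5, r--
l=0 r=12: -8+19=11 >-5, r--
l=0 r=11: -8+15=7 >-5, r--
l=0 r=10: -8+12=4 >-5, r--
l=0 r=9: -8+10=2 >-5, r--
l=0 r=8: -8+7=-1 >-5, r--
l=0 r=7: -8+6=-2 >-5, r--
l=0 r=6: -8+5=-3 >-5, r--
l=0 r=5: -8+3=-5, found

(-8, 3)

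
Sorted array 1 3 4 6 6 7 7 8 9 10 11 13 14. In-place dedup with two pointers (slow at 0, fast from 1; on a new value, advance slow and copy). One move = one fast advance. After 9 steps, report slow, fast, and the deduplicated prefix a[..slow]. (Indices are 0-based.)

slow=0 fast=1: a[fast]=3≠a[slow]=1 write a[1]=3, slow++,fast++
slow=1 fast=2: a[fast]=4≠a[slow]=3 write a[2]=4, slow++,fast++
slow=2 fast=3: a[fast]=6≠a[slow]=4 write a[3]=6, slow++,fast++
slow=3 fast=4: a[fast]=6=a[slow] dup, fast++
slow=3 fast=5: a[fast]=7≠a[slow]=6 write a[4]=7, slow++,fast++
slow=4 fast=6: a[fast]=7=a[slow] dup, fast++
slow=4 fast=7: a[fast]=8≠a[slow]=7 write a[5]=8, slow++,fast++
slow=5 fast=8: a[fast]=9≠a[slow]=8 write a[6]=9, slow++,fast++
slow=6 fast=9: a[fast]=10≠a[slow]=9 write a[7]=10, slow++,fast++

slow=7, fast=10, prefix=[1, 3, 4, 6, 7, 8, 9, 10]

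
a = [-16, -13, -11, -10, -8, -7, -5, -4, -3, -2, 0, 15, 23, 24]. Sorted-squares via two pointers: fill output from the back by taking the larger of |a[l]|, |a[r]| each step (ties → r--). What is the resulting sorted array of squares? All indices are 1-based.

l=1 r=14: |-16|<=|24| out[14]=576, r--
l=1 r=13: |-16|<=|23| out[13]=529, r--
l=1 r=12: |-16|>|15| out[12]=256, l++
l=2 r=12: |-13|<=|15| out[11]=225, r--
l=2 r=11: |-13|>|0| out[10]=169, l++
l=3 r=11: |-11|>|0| out[9]=121, l++
l=4 r=11: |-10|>|0| out[8]=100, l++
l=5 r=11: |-8|>|0| out[7]=64, l++
l=6 r=11: |-7|>|0| out[6]=49, l++
l=7 r=11: |-5|>|0| out[5]=25, l++
l=8 r=11: |-4|>|0| out[4]=16, l++
l=9 r=11: |-3|>|0| out[3]=9, l++
l=10 r=11: |-2|>|0| out[2]=4, l++
l=11 r=11: |0|<=|0| out[1]=0, r--

[0, 4, 9, 16, 25, 49, 64, 100, 121, 169, 225, 256, 529, 576]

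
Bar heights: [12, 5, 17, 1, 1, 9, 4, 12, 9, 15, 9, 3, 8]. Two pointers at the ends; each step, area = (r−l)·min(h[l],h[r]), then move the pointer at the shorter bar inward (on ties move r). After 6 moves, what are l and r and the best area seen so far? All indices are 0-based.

[0,12] min(12,8)*12=96 best=96 * → r--
[0,11] min(12,3)*11=33 best=96 → r--
[0,10] min(12,9)*10=90 best=96 → r--
[0,9] min(12,15)*9=108 best=108 * → l++
[1,9] min(5,15)*8=40 best=108 → l++
[2,9] min(17,15)*7=105 best=108 → r--

l=2, r=8, best area=108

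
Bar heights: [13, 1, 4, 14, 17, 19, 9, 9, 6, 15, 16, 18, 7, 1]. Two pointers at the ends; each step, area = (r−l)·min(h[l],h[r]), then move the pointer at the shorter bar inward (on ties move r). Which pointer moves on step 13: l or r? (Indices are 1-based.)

l=1 r=14: min(13,1)*13=13 best=13 *, r--
l=1 r=13: min(13,7)*12=84 best=84 *, r--
l=1 r=12: min(13,18)*11=143 best=143 *, l++
l=2 r=12: min(1,18)*10=10 best=143, l++
l=3 r=12: min(4,18)*9=36 best=143, l++
l=4 r=12: min(14,18)*8=112 best=143, l++
l=5 r=12: min(17,18)*7=119 best=143, l++
l=6 r=12: min(19,18)*6=108 best=143, r--
l=6 r=11: min(19,16)*5=80 best=143, r--
l=6 r=10: min(19,15)*4=60 best=143, r--
l=6 r=9: min(19,6)*3=18 best=143, r--
l=6 r=8: min(19,9)*2=18 best=143, r--
l=6 r=7: min(19,9)*1=9 best=143, r--

r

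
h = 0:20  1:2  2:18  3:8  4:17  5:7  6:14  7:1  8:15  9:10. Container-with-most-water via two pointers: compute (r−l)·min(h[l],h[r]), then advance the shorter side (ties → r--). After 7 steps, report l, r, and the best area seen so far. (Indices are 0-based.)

[0,9] min(20,10)*9=90 best=90 * → r--
[0,8] min(20,15)*8=120 best=120 * → r--
[0,7] min(20,1)*7=7 best=120 → r--
[0,6] min(20,14)*6=84 best=120 → r--
[0,5] min(20,7)*5=35 best=120 → r--
[0,4] min(20,17)*4=68 best=120 → r--
[0,3] min(20,8)*3=24 best=120 → r--

l=0, r=2, best area=120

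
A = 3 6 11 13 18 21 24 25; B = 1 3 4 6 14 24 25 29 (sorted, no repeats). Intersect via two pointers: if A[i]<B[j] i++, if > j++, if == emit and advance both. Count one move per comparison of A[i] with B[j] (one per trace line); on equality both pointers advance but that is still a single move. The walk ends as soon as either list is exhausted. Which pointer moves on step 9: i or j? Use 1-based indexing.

i=1 j=1: 3>1, j++
i=1 j=2: 3==3 emit, i++,j++
i=2 j=3: 6>4, j++
i=2 j=4: 6==6 emit, i++,j++
i=3 j=5: 11<14, i++
i=4 j=5: 13<14, i++
i=5 j=5: 18>14, j++
i=5 j=6: 18<24, i++
i=6 j=6: 21<24, i++

i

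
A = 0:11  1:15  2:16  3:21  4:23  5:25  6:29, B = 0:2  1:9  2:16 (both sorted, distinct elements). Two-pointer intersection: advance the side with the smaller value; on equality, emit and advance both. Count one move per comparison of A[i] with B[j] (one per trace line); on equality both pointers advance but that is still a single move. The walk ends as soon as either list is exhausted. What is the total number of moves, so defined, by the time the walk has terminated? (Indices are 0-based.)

5 moves

[i=0,j=0] 11>2 → j++
[i=0,j=1] 11>9 → j++
[i=0,j=2] 11<16 → i++
[i=1,j=2] 15<16 → i++
[i=2,j=2] 16==16 emit → i++,j++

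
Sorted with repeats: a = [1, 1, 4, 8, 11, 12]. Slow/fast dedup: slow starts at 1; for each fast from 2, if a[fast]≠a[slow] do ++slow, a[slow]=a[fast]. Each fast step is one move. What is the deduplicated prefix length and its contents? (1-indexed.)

length 5; prefix = [1, 4, 8, 11, 12]

(s=1,f=2) a[fast]=1=a[slow] dup → fast++
(s=1,f=3) a[fast]=4≠a[slow]=1 write a[2]=4 → slow++,fast++
(s=2,f=4) a[fast]=8≠a[slow]=4 write a[3]=8 → slow++,fast++
(s=3,f=5) a[fast]=11≠a[slow]=8 write a[4]=11 → slow++,fast++
(s=4,f=6) a[fast]=12≠a[slow]=11 write a[5]=12 → slow++,fast++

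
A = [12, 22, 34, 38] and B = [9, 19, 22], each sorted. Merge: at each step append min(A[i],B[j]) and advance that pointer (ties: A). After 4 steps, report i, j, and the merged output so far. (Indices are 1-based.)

i=3, j=3, merged so far=[9, 12, 19, 22]

[i=1,j=1] A[i]=12>B[j]=9 take 9 → j++
[i=1,j=2] A[i]=12<=B[j]=19 take 12 → i++
[i=2,j=2] A[i]=22>B[j]=19 take 19 → j++
[i=2,j=3] A[i]=22<=B[j]=22 take 22 → i++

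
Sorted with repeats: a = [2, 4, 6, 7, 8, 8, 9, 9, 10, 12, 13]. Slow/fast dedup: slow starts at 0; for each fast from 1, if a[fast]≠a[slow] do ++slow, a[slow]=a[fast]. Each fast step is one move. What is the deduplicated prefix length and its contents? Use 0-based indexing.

length 9; prefix = [2, 4, 6, 7, 8, 9, 10, 12, 13]

(s=0,f=1) a[fast]=4≠a[slow]=2 write a[1]=4 → slow++,fast++
(s=1,f=2) a[fast]=6≠a[slow]=4 write a[2]=6 → slow++,fast++
(s=2,f=3) a[fast]=7≠a[slow]=6 write a[3]=7 → slow++,fast++
(s=3,f=4) a[fast]=8≠a[slow]=7 write a[4]=8 → slow++,fast++
(s=4,f=5) a[fast]=8=a[slow] dup → fast++
(s=4,f=6) a[fast]=9≠a[slow]=8 write a[5]=9 → slow++,fast++
(s=5,f=7) a[fast]=9=a[slow] dup → fast++
(s=5,f=8) a[fast]=10≠a[slow]=9 write a[6]=10 → slow++,fast++
(s=6,f=9) a[fast]=12≠a[slow]=10 write a[7]=12 → slow++,fast++
(s=7,f=10) a[fast]=13≠a[slow]=12 write a[8]=13 → slow++,fast++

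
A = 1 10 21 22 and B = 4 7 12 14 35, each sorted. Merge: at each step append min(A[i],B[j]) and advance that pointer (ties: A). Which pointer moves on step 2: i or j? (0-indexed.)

j

[i=0,j=0] A[i]=1<=B[j]=4 take 1 → i++
[i=1,j=0] A[i]=10>B[j]=4 take 4 → j++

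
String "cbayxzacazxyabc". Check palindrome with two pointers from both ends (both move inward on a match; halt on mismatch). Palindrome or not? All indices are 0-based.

palindrome

[0,14] 'c'=='c' → l++,r--
[1,13] 'b'=='b' → l++,r--
[2,12] 'a'=='a' → l++,r--
[3,11] 'y'=='y' → l++,r--
[4,10] 'x'=='x' → l++,r--
[5,9] 'z'=='z' → l++,r--
[6,8] 'a'=='a' → l++,r--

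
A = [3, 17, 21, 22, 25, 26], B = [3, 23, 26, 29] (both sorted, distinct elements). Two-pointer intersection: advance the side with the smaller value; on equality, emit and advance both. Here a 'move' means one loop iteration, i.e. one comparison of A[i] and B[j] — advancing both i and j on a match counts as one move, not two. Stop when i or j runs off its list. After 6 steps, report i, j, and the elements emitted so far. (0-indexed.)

i=5, j=2, emitted=[3]

[i=0,j=0] 3==3 emit → i++,j++
[i=1,j=1] 17<23 → i++
[i=2,j=1] 21<23 → i++
[i=3,j=1] 22<23 → i++
[i=4,j=1] 25>23 → j++
[i=4,j=2] 25<26 → i++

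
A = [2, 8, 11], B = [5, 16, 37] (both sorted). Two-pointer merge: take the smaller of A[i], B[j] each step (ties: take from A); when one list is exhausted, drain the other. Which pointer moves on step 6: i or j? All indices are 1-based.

j

i=1 j=1: A[i]=2<=B[j]=5 take 2, i++
i=2 j=1: A[i]=8>B[j]=5 take 5, j++
i=2 j=2: A[i]=8<=B[j]=16 take 8, i++
i=3 j=2: A[i]=11<=B[j]=16 take 11, i++
i=4 j=2: A done, take B[j]=16, j++
i=4 j=3: A done, take B[j]=37, j++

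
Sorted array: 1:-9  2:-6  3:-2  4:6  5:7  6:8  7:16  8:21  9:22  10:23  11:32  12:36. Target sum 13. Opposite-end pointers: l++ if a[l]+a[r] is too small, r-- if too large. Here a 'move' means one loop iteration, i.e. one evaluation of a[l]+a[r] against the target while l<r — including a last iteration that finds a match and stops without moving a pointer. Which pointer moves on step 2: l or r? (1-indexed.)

r

[1,12] -9+36=27 >13 → r--
[1,11] -9+32=23 >13 → r--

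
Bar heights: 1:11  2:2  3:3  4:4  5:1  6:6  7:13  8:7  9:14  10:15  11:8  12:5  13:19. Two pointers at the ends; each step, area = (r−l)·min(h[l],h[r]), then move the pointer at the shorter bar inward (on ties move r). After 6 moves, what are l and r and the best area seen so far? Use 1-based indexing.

[1,13] min(11,19)*12=132 best=132 * → l++
[2,13] min(2,19)*11=22 best=132 → l++
[3,13] min(3,19)*10=30 best=132 → l++
[4,13] min(4,19)*9=36 best=132 → l++
[5,13] min(1,19)*8=8 best=132 → l++
[6,13] min(6,19)*7=42 best=132 → l++

l=7, r=13, best area=132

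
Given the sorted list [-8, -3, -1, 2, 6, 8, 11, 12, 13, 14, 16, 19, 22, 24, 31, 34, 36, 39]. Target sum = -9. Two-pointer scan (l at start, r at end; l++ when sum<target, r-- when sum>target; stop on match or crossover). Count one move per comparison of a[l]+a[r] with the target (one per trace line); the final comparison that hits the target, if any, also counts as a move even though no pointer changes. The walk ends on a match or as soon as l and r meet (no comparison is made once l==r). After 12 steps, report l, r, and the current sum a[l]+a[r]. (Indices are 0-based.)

l=0 r=17: -8+39=31 >-9, r--
l=0 r=16: -8+36=28 >-9, r--
l=0 r=15: -8+34=26 >-9, r--
l=0 r=14: -8+31=23 >-9, r--
l=0 r=13: -8+24=16 >-9, r--
l=0 r=12: -8+22=14 >-9, r--
l=0 r=11: -8+19=11 >-9, r--
l=0 r=10: -8+16=8 >-9, r--
l=0 r=9: -8+14=6 >-9, r--
l=0 r=8: -8+13=5 >-9, r--
l=0 r=7: -8+12=4 >-9, r--
l=0 r=6: -8+11=3 >-9, r--

l=0, r=5, sum=0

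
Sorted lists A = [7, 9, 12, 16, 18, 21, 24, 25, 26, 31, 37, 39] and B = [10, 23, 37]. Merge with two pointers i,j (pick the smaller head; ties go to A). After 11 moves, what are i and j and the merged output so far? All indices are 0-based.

i=0 j=0: A[i]=7<=B[j]=10 take 7, i++
i=1 j=0: A[i]=9<=B[j]=10 take 9, i++
i=2 j=0: A[i]=12>B[j]=10 take 10, j++
i=2 j=1: A[i]=12<=B[j]=23 take 12, i++
i=3 j=1: A[i]=16<=B[j]=23 take 16, i++
i=4 j=1: A[i]=18<=B[j]=23 take 18, i++
i=5 j=1: A[i]=21<=B[j]=23 take 21, i++
i=6 j=1: A[i]=24>B[j]=23 take 23, j++
i=6 j=2: A[i]=24<=B[j]=37 take 24, i++
i=7 j=2: A[i]=25<=B[j]=37 take 25, i++
i=8 j=2: A[i]=26<=B[j]=37 take 26, i++

i=9, j=2, merged so far=[7, 9, 10, 12, 16, 18, 21, 23, 24, 25, 26]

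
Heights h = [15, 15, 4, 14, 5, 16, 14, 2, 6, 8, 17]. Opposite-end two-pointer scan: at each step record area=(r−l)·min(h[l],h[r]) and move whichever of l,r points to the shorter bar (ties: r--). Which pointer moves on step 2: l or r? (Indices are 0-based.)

l

[0,10] min(15,17)*10=150 best=150 * → l++
[1,10] min(15,17)*9=135 best=150 → l++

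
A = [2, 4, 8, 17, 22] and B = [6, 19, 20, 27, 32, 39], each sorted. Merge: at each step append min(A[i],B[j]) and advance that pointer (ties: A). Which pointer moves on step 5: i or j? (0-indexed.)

[i=0,j=0] A[i]=2<=B[j]=6 take 2 → i++
[i=1,j=0] A[i]=4<=B[j]=6 take 4 → i++
[i=2,j=0] A[i]=8>B[j]=6 take 6 → j++
[i=2,j=1] A[i]=8<=B[j]=19 take 8 → i++
[i=3,j=1] A[i]=17<=B[j]=19 take 17 → i++

i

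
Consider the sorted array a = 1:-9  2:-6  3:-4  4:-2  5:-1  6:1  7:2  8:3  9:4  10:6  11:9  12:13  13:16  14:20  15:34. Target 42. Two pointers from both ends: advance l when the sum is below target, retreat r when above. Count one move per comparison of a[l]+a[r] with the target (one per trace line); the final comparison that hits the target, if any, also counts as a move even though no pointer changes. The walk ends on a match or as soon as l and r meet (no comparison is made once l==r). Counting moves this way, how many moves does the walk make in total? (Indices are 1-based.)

14 moves

[1,15] -9+34=25 <42 → l++
[2,15] -6+34=28 <42 → l++
[3,15] -4+34=30 <42 → l++
[4,15] -2+34=32 <42 → l++
[5,15] -1+34=33 <42 → l++
[6,15] 1+34=35 <42 → l++
[7,15] 2+34=36 <42 → l++
[8,15] 3+34=37 <42 → l++
[9,15] 4+34=38 <42 → l++
[10,15] 6+34=40 <42 → l++
[11,15] 9+34=43 >42 → r--
[11,14] 9+20=29 <42 → l++
[12,14] 13+20=33 <42 → l++
[13,14] 16+20=36 <42 → l++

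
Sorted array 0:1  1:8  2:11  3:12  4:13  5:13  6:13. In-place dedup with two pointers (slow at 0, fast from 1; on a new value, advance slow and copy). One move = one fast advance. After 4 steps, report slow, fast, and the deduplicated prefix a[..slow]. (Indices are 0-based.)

(s=0,f=1) a[fast]=8≠a[slow]=1 write a[1]=8 → slow++,fast++
(s=1,f=2) a[fast]=11≠a[slow]=8 write a[2]=11 → slow++,fast++
(s=2,f=3) a[fast]=12≠a[slow]=11 write a[3]=12 → slow++,fast++
(s=3,f=4) a[fast]=13≠a[slow]=12 write a[4]=13 → slow++,fast++

slow=4, fast=5, prefix=[1, 8, 11, 12, 13]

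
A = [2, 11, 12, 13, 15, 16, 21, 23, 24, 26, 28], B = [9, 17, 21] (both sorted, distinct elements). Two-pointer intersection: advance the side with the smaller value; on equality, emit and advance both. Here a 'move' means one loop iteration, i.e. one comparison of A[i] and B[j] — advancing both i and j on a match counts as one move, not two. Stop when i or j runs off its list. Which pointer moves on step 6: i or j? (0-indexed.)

i

[i=0,j=0] 2<9 → i++
[i=1,j=0] 11>9 → j++
[i=1,j=1] 11<17 → i++
[i=2,j=1] 12<17 → i++
[i=3,j=1] 13<17 → i++
[i=4,j=1] 15<17 → i++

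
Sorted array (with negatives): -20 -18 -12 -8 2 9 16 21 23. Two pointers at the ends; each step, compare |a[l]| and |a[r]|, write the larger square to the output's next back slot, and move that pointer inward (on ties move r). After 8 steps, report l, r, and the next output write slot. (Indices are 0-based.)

[0,8] |-20|<=|23| out[8]=529 → r--
[0,7] |-20|<=|21| out[7]=441 → r--
[0,6] |-20|>|16| out[6]=400 → l++
[1,6] |-18|>|16| out[5]=324 → l++
[2,6] |-12|<=|16| out[4]=256 → r--
[2,5] |-12|>|9| out[3]=144 → l++
[3,5] |-8|<=|9| out[2]=81 → r--
[3,4] |-8|>|2| out[1]=64 → l++

l=4, r=4, next write slot=0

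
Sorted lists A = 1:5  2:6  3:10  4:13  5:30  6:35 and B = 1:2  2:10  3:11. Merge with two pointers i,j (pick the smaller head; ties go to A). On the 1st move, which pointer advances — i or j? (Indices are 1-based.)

[i=1,j=1] A[i]=5>B[j]=2 take 2 → j++

j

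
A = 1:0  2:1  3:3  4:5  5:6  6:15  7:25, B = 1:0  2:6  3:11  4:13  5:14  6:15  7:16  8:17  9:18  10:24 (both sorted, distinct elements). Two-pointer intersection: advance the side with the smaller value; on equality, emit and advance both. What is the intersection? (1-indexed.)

i=1 j=1: 0==0 emit, i++,j++
i=2 j=2: 1<6, i++
i=3 j=2: 3<6, i++
i=4 j=2: 5<6, i++
i=5 j=2: 6==6 emit, i++,j++
i=6 j=3: 15>11, j++
i=6 j=4: 15>13, j++
i=6 j=5: 15>14, j++
i=6 j=6: 15==15 emit, i++,j++
i=7 j=7: 25>16, j++
i=7 j=8: 25>17, j++
i=7 j=9: 25>18, j++
i=7 j=10: 25>24, j++

intersection = [0, 6, 15]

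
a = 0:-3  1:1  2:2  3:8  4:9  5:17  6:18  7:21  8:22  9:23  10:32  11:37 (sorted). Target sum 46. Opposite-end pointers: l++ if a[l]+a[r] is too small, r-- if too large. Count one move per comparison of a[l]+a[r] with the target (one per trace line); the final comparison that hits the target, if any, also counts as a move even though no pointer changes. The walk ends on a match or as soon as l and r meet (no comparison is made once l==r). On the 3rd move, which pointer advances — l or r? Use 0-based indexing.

l

[0,11] -3+37=34 <46 → l++
[1,11] 1+37=38 <46 → l++
[2,11] 2+37=39 <46 → l++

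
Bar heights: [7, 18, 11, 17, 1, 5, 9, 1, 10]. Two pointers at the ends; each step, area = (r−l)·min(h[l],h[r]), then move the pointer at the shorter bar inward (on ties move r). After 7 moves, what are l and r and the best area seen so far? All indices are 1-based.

l=1 r=9: min(7,10)*8=56 best=56 *, l++
l=2 r=9: min(18,10)*7=70 best=70 *, r--
l=2 r=8: min(18,1)*6=6 best=70, r--
l=2 r=7: min(18,9)*5=45 best=70, r--
l=2 r=6: min(18,5)*4=20 best=70, r--
l=2 r=5: min(18,1)*3=3 best=70, r--
l=2 r=4: min(18,17)*2=34 best=70, r--

l=2, r=3, best area=70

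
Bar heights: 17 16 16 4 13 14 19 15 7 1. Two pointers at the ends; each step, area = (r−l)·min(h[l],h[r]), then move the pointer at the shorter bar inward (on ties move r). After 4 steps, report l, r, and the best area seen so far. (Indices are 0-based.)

l=1, r=6, best area=105

[0,9] min(17,1)*9=9 best=9 * → r--
[0,8] min(17,7)*8=56 best=56 * → r--
[0,7] min(17,15)*7=105 best=105 * → r--
[0,6] min(17,19)*6=102 best=105 → l++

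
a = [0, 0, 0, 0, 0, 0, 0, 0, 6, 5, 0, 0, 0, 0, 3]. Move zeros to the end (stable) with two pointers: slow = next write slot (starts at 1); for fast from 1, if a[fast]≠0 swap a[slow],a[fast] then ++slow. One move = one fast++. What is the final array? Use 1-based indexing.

[6, 5, 3, 0, 0, 0, 0, 0, 0, 0, 0, 0, 0, 0, 0]

slow=1 fast=1: a[fast]=0, fast++
slow=1 fast=2: a[fast]=0, fast++
slow=1 fast=3: a[fast]=0, fast++
slow=1 fast=4: a[fast]=0, fast++
slow=1 fast=5: a[fast]=0, fast++
slow=1 fast=6: a[fast]=0, fast++
slow=1 fast=7: a[fast]=0, fast++
slow=1 fast=8: a[fast]=0, fast++
slow=1 fast=9: a[fast]=6≠0 swap→a[1]=6, slow++,fast++
slow=2 fast=10: a[fast]=5≠0 swap→a[2]=5, slow++,fast++
slow=3 fast=11: a[fast]=0, fast++
slow=3 fast=12: a[fast]=0, fast++
slow=3 fast=13: a[fast]=0, fast++
slow=3 fast=14: a[fast]=0, fast++
slow=3 fast=15: a[fast]=3≠0 swap→a[3]=3, slow++,fast++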